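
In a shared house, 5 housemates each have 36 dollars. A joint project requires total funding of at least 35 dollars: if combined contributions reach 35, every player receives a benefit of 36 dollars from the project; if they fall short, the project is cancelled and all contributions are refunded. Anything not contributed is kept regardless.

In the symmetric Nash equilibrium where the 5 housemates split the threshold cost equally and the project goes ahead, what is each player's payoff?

65 dollars

Equal share of the threshold: 35/5 = 7.
At this profile no one gains by cutting their contribution: any cut drops the total below 35, the project is cancelled, contributions are refunded, and the deviator ends with 36, which is less than 36 − 7 + 36 = 65. Contributing more than 7 just wastes the excess. So contributing exactly 7 is a best response.
Each player's payoff: 36 − 7 + 36 = 65.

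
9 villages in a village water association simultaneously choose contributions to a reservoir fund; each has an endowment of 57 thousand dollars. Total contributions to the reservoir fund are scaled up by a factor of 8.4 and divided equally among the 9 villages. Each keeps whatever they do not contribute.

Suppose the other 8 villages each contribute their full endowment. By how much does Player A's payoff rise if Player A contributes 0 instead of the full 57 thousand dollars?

3.80 thousand dollars

Switching from a contribution of 57 to 0 lets Player A keep an extra 57 thousand dollars, but lowers the reservoir fund by 57, which costs Player A their own share of that drop: 8.4/9 × 57 = 53.20.
Net gain = 57 − 53.20 = 3.80. The private return per contributed unit (0.9333) is below 1, so free-riding is indeed the best response regardless of what the others do.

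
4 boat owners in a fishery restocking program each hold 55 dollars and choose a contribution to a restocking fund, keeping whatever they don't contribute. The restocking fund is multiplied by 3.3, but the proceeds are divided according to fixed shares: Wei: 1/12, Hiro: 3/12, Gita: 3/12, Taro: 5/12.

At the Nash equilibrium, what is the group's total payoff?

For player j, contributing a unit is worthwhile iff 3.3 × (j's share) ≥ 1, i.e. iff j's share is at least 0.3030.
The only share above 0.3030 is Taro's 5/12, contributing 55; the remaining 3 contribute 0. Total contributed: 55.
The restocking fund pays out 3.3 × 55 = 181.50 in total (split across the unequal shares, but the aggregate is all that matters for the group sum).
The 3 free-riders keep 55 each, adding 165. Group total = 165 + 181.50 = 346.50.

346.50 dollars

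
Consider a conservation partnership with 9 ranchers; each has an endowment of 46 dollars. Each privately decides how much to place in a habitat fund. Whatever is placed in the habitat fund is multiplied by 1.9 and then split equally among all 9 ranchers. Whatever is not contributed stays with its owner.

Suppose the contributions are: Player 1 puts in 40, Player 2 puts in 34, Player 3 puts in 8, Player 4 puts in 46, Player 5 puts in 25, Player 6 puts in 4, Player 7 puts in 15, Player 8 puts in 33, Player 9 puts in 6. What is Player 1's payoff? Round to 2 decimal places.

50.54 dollars

Total contributed: 40 + 34 + 8 + 46 + 25 + 4 + 15 + 33 + 6 = 211.
Each receives 1.9 × 211 / 9 = 44.54 from the habitat fund.
Player 1 keeps 46 − 40 = 6, so Player 1's payoff is 6 + 44.54 = 50.54.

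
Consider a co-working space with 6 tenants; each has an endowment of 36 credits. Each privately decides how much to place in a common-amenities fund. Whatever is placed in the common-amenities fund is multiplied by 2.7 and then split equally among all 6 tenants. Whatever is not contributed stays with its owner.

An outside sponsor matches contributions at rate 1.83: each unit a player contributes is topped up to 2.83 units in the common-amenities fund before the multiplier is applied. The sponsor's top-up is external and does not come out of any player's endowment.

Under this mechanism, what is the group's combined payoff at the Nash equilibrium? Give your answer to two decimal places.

1650.46 credits

With the mechanism, a contributed unit returns 2.7 × 2.83 / 6 = 1.2735 per unit of net cost to the contributor — now above 1 — so contributing fully is weakly dominant for every player.
At the Nash equilibrium everyone contributes 36. Group total payoff = 2.7 × 2.83 × 216 = 1650.46.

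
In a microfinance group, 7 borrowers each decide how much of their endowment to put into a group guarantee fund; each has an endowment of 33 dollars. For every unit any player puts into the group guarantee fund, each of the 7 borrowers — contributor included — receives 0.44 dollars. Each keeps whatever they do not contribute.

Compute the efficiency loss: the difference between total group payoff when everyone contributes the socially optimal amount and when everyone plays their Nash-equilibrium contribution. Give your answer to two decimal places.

The private return per contributed unit is 0.44 < 1, so contributing 0 is dominant for every player. At the Nash equilibrium everyone keeps their 33, and the group total is 7 × 33 = 231.
Each contributed unit returns 3.080 to the group as a whole (0.44 to each of 7 players), which exceeds 1, so the social optimum is full contribution: group total = 3.080 × 231 = 711.48.
Efficiency loss = 711.48 − 231 = 480.48.

480.48 dollars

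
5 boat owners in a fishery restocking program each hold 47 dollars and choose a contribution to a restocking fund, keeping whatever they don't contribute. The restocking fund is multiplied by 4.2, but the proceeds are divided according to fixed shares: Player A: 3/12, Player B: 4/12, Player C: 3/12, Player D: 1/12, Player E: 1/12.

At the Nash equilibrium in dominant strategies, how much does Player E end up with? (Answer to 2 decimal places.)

96.35 dollars

Each unit j contributes comes back to j as 4.2 × (j's share), so j prefers to contribute only if that share exceeds 1/4.2 = 0.2381; otherwise keeping the unit dominates.
Player A, Player B and Player C are above the threshold, contributing 47 each; the remaining 2 contribute 0. Total contributed: 141.
Player E keeps 47 and receives 4.2 × 141 × 1/12 = 49.35 from the restocking fund, for a payoff of 96.35.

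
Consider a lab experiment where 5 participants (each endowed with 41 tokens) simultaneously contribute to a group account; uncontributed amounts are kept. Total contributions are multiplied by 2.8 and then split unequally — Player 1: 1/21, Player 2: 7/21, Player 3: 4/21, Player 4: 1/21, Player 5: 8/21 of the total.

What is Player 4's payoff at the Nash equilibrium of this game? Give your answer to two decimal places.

For player j, contributing a unit is worthwhile iff 2.8 × (j's share) ≥ 1, i.e. iff j's share is at least 0.3571.
Player 5 alone (share 8/21) is above the threshold, contributing 41; the remaining 4 contribute 0. Total contributed: 41.
Player 4 keeps 41 and receives 2.8 × 41 × 1/21 = 5.47 from the group account, for a payoff of 46.47.

46.47 tokens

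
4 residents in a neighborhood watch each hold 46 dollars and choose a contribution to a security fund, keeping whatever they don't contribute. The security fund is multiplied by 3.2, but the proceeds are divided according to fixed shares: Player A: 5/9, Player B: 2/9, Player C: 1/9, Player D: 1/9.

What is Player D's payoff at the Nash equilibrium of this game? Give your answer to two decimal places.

Player j's private return per contributed unit is 3.2 × (j's share). Contributing is weakly dominant for j when that share is at least 1/3.2 = 0.3125, and contributing 0 is dominant otherwise.
Only Player A (5/9) clears that bar, contributing 46; the remaining 3 contribute 0. Total contributed: 46.
Player D keeps 46 and receives 3.2 × 46 × 1/9 = 16.36 from the security fund, for a payoff of 62.36.

62.36 dollars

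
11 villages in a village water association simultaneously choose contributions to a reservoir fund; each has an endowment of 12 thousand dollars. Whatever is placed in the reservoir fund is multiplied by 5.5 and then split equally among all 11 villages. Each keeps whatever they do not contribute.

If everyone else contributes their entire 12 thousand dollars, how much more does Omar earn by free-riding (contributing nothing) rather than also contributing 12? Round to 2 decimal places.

6.00 thousand dollars

Switching from a contribution of 12 to 0 lets Omar keep an extra 12 thousand dollars, but lowers the reservoir fund by 12, which costs Omar their own share of that drop: 5.5/11 × 12 = 6.00.
Net gain = 12 − 6.00 = 6.00. The private return per contributed unit (0.5000) is below 1, so free-riding is indeed the best response regardless of what the others do.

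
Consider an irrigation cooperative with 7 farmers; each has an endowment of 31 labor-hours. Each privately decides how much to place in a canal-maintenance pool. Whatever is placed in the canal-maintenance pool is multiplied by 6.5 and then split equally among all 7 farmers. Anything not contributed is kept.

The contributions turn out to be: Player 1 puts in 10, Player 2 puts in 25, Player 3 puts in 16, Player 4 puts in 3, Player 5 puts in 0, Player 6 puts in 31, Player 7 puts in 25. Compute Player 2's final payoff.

Total contributed: 10 + 25 + 16 + 3 + 0 + 31 + 25 = 110.
Each receives 6.5 × 110 / 7 = 102.14 from the canal-maintenance pool.
Player 2 keeps 31 − 25 = 6, so Player 2's payoff is 6 + 102.14 = 108.14.

108.14 labor-hours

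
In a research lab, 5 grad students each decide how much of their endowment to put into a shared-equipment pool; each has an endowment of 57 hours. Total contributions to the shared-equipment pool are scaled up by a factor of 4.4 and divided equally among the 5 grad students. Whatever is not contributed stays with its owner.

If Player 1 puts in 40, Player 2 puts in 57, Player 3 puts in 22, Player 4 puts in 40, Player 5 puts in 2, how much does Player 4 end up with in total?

158.68 hours

Total contributed: 40 + 57 + 22 + 40 + 2 = 161.
Each receives 4.4 × 161 / 5 = 141.68 from the shared-equipment pool.
Player 4 keeps 57 − 40 = 17, so Player 4's payoff is 17 + 141.68 = 158.68.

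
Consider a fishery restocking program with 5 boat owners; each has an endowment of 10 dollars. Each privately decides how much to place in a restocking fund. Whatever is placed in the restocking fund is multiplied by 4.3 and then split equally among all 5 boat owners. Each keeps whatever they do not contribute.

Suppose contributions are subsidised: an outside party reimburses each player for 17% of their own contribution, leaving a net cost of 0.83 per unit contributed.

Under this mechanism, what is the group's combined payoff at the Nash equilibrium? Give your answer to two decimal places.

The effective private return per unit is now (4.3/5) / 0.83 = 1.0361 > 1, so every player's dominant strategy flips to full contribution.
So the Nash equilibrium is full contribution by all 5; the group earns 5 × (10 × 0.17 + 4.3 × 10) = 223.50.

223.50 dollars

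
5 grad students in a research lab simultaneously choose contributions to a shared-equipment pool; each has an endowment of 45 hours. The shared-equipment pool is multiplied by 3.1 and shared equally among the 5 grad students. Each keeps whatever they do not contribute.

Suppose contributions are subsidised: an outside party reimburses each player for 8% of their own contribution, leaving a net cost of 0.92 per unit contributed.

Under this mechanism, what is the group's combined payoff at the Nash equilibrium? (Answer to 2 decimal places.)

The effective private return is (3.1/5) / 0.92 = 0.6739, which is still under 1, so the mechanism doesn't change anyone's dominant strategy: zero contribution.
Everyone keeps their endowment and the group total is 5 × 45 = 225.

225.00 hours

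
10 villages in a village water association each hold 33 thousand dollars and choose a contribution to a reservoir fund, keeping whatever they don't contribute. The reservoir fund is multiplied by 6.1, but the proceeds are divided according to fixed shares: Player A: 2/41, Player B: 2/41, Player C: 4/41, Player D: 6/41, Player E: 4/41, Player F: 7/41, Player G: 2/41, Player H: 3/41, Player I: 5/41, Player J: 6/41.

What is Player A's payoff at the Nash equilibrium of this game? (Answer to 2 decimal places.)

Each unit j contributes comes back to j as 6.1 × (j's share), so j prefers to contribute only if that share exceeds 1/6.1 = 0.1639; otherwise keeping the unit dominates.
The only share above 0.1639 is Player F's 7/41, contributing 33; the remaining 9 contribute 0. Total contributed: 33.
Player A keeps 33 and receives 6.1 × 33 × 2/41 = 9.82 from the reservoir fund, for a payoff of 42.82.

42.82 thousand dollars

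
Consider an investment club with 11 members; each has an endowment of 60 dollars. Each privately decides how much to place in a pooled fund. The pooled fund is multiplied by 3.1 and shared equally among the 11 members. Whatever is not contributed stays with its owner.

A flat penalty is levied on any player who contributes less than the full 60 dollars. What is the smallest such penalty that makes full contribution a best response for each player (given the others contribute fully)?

43.09 dollars

Given the others contribute fully, the best deviation is to contribute 0 (any partial contribution still incurs the fine and gives up units whose private return 0.2818 is below 1).
Deviating from 60 to 0 saves 60 dollars but forfeits the deviator's share of the drop in the pooled fund: 3.1/11 × 60 = 16.91.
So the deviation gain is 60 − 16.91 = 43.09, and the fine must be at least 43.09 dollars to wipe it out.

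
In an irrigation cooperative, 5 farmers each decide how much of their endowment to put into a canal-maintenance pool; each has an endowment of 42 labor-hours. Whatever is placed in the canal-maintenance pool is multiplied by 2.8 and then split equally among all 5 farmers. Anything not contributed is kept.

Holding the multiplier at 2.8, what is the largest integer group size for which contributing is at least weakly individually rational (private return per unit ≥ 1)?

Private return per unit is 2.8/(group size), which is ≥ 1 whenever the group size is ≤ 2.8.
The largest such integer is 2.

2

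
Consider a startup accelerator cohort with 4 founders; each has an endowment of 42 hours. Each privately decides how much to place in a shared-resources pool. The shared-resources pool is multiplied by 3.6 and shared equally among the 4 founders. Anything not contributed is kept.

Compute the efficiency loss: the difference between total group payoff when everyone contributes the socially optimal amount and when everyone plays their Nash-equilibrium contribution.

436.80 hours

Each contributed unit returns 3.6/4 = 0.9000 to its contributor — below 1 — so contributing 0 is dominant for every player. At the Nash equilibrium everyone keeps their 42, and the group total is 4 × 42 = 168.
Each contributed unit returns 3.600 to the group as a whole (0.9000 to each of 4 players), which exceeds 1, so the social optimum is full contribution: group total = 3.600 × 168 = 604.80.
Efficiency loss = 604.80 − 168 = 436.80.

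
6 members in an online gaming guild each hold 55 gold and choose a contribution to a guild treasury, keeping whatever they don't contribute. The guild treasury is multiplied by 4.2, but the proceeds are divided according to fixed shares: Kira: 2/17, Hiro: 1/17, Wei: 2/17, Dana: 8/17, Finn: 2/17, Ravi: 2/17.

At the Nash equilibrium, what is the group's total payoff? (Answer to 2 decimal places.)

506.00 gold

Each unit j contributes comes back to j as 4.2 × (j's share), so j prefers to contribute only if that share exceeds 1/4.2 = 0.2381; otherwise keeping the unit dominates.
Dana alone (share 8/17) is above the threshold, contributing 55; the remaining 5 contribute 0. Total contributed: 55.
The guild treasury pays out 4.2 × 55 = 231.00 in total (split across the unequal shares, but the aggregate is all that matters for the group sum).
The 5 free-riders keep 55 each, adding 275. Group total = 275 + 231.00 = 506.00.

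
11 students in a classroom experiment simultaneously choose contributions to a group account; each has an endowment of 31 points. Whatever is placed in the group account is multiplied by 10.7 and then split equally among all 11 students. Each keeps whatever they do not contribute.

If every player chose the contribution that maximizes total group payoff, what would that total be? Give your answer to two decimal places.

3648.70 points

Each contributed unit returns 10.700 to the group as a whole (0.9727 to each of 11 players), which exceeds 1, so the social optimum is full contribution: group total = 10.700 × 341 = 3648.70.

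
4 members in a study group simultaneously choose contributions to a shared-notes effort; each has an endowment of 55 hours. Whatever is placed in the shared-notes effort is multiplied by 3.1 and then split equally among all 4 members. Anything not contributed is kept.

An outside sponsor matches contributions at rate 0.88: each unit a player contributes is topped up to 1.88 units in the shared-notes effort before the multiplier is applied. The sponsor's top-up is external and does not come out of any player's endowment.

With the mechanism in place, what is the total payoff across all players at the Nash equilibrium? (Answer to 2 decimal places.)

1282.16 hours

The effective private return per unit is now 3.1 × 1.88 / 4 = 1.4570 > 1, so every player's dominant strategy flips to full contribution.
So the Nash equilibrium is full contribution by all 4; the group earns 3.1 × 1.88 × 220 = 1282.16.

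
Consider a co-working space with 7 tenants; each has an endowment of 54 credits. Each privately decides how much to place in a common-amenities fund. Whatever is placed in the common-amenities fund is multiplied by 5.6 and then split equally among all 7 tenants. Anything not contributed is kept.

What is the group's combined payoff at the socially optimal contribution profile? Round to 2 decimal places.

2116.80 credits

Each contributed unit returns 5.600 to the group as a whole (0.8000 to each of 7 players), which exceeds 1, so the social optimum is full contribution: group total = 5.600 × 378 = 2116.80.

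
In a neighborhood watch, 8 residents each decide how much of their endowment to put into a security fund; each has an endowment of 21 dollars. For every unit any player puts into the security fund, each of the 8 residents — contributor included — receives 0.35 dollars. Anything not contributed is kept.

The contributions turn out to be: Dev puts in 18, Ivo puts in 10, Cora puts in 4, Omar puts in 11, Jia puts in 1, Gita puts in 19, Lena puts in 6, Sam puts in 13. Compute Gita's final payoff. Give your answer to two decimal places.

Total contributed: 18 + 10 + 4 + 11 + 1 + 19 + 6 + 13 = 82.
Each receives 0.35 × 82 = 28.70 from the security fund.
Gita keeps 21 − 19 = 2, so Gita's payoff is 2 + 28.70 = 30.70.

30.70 dollars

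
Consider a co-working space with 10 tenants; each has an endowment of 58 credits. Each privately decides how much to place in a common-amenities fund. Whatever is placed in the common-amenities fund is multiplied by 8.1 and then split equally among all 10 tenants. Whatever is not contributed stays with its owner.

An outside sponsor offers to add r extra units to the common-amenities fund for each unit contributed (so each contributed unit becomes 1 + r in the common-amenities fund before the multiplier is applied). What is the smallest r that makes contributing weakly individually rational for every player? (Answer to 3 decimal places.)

0.235

With matching at rate r, one contributed unit becomes (1 + r) in the common-amenities fund and returns 8.1 × (1 + r) / 10 to the contributor.
Setting this equal to 1: 1 + r = 10/8.1 = 1.2346.
So the minimum matching rate is r = 1.2346 − 1 = 0.235.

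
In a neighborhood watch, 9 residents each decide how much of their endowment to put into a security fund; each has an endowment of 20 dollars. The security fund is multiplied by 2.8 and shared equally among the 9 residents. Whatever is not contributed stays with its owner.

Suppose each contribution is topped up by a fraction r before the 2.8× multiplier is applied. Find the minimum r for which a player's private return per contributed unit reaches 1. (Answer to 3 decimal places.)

With matching at rate r, one contributed unit becomes (1 + r) in the security fund and returns 2.8 × (1 + r) / 9 to the contributor.
Setting this equal to 1: 1 + r = 9/2.8 = 3.2143.
So the minimum matching rate is r = 3.2143 − 1 = 2.214.

2.214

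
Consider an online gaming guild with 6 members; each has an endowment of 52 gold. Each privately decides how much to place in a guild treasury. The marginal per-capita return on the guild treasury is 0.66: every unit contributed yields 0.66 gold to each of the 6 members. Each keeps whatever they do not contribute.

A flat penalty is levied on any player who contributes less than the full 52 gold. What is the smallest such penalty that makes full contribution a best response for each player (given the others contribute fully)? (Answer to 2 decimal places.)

17.68 gold

Given the others contribute fully, the best deviation is to contribute 0 (any partial contribution still incurs the fine and gives up units whose private return 0.66 is below 1).
Deviating from 52 to 0 saves 52 gold but forfeits the deviator's share of the drop in the guild treasury: 0.66 × 52 = 34.32.
So the deviation gain is 52 − 34.32 = 17.68, and the fine must be at least 17.68 gold to wipe it out.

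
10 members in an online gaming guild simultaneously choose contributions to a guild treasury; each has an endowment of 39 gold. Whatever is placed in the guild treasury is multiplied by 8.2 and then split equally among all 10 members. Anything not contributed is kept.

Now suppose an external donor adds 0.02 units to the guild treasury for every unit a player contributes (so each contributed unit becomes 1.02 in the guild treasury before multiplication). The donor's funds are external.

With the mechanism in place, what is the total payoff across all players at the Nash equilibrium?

The effective private return is 8.2 × 1.02 / 10 = 0.8364, which is still under 1, so the mechanism doesn't change anyone's dominant strategy: zero contribution.
At the Nash equilibrium no one contributes; group total payoff = 10 × 39 = 390.

390.00 gold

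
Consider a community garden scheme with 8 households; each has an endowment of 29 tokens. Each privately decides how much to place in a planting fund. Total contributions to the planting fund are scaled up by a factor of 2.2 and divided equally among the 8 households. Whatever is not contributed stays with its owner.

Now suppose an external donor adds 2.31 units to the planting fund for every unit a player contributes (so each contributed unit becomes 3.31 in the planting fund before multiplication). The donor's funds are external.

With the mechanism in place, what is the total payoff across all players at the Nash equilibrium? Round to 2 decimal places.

232.00 tokens

The effective private return is 2.2 × 3.31 / 8 = 0.9103, which is still under 1, so the mechanism doesn't change anyone's dominant strategy: zero contribution.
Everyone keeps their endowment and the group total is 8 × 29 = 232.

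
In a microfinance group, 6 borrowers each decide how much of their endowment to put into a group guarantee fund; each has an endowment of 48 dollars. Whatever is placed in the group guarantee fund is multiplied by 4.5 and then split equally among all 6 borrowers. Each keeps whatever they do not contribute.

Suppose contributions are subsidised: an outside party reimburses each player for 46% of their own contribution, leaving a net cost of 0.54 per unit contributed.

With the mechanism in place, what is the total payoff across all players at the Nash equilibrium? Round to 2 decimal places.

Under the mechanism each unit contributed yields (4.5/6) / 0.54 = 1.3889 back to its contributor per unit of net cost, which exceeds 1, making full contribution the dominant choice for everyone.
At the Nash equilibrium everyone contributes 48. Group total payoff = 6 × (48 × 0.46 + 4.5 × 48) = 1428.48.

1428.48 dollars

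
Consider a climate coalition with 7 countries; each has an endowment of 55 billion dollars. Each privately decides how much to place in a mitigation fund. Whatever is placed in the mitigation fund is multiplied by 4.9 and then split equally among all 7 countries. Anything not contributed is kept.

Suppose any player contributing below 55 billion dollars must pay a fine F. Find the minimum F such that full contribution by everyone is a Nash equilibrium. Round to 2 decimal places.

Given the others contribute fully, the best deviation is to contribute 0 (any partial contribution still incurs the fine and gives up units whose private return 0.7000 is below 1).
Deviating from 55 to 0 saves 55 billion dollars but forfeits the deviator's share of the drop in the mitigation fund: 4.9/7 × 55 = 38.50.
So the deviation gain is 55 − 38.50 = 16.50, and the fine must be at least 16.50 billion dollars to wipe it out.

16.50 billion dollars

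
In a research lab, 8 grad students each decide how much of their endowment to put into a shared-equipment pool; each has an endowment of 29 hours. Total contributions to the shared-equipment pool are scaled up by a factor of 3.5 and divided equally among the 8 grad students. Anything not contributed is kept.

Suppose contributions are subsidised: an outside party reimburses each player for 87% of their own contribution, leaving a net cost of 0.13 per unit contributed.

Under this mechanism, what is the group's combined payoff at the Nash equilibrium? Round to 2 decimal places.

1013.84 hours

Under the mechanism each unit contributed yields (3.5/8) / 0.13 = 3.3654 back to its contributor per unit of net cost, which exceeds 1, making full contribution the dominant choice for everyone.
At the Nash equilibrium everyone contributes 29. Group total payoff = 8 × (29 × 0.87 + 3.5 × 29) = 1013.84.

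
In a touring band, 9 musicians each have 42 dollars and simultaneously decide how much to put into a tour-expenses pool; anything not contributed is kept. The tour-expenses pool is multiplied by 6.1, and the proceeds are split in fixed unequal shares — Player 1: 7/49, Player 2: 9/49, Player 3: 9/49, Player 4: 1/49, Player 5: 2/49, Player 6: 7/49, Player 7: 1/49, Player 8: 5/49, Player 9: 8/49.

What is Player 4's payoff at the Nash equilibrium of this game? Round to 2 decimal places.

For player j, contributing a unit is worthwhile iff 6.1 × (j's share) ≥ 1, i.e. iff j's share is at least 0.1639.
The shares above 0.1639 belong to Player 2 and Player 3, contributing 42 each; the remaining 7 contribute 0. Total contributed: 84.
Player 4 keeps 42 and receives 6.1 × 84 × 1/49 = 10.46 from the tour-expenses pool, for a payoff of 52.46.

52.46 dollars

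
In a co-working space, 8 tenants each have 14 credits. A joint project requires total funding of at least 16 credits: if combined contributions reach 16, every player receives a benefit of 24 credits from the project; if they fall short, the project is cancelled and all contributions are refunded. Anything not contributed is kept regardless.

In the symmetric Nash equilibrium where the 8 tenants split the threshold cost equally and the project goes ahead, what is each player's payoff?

Equal share of the threshold: 16/8 = 2.
At this profile no one gains by cutting their contribution: any cut drops the total below 16, the project is cancelled, contributions are refunded, and the deviator ends with 14, which is less than 14 − 2 + 24 = 36. Contributing more than 2 just wastes the excess. So contributing exactly 2 is a best response.
Each player's payoff: 14 − 2 + 24 = 36.

36 credits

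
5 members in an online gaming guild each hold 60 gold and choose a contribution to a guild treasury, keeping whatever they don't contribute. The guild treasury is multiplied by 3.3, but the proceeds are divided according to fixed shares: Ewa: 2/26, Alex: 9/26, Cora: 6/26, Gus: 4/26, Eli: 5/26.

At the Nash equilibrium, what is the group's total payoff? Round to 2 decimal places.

438.00 gold

A player with share s gets back 3.3·s per unit contributed, so full contribution is dominant for anyone with s > 1/3.3 = 0.3030 and zero contribution is dominant for anyone below.
The only share above 0.3030 is Alex's 9/26, contributing 60; the remaining 4 contribute 0. Total contributed: 60.
The guild treasury pays out 3.3 × 60 = 198.00 in total (split across the unequal shares, but the aggregate is all that matters for the group sum).
The 4 free-riders keep 60 each, adding 240. Group total = 240 + 198.00 = 438.00.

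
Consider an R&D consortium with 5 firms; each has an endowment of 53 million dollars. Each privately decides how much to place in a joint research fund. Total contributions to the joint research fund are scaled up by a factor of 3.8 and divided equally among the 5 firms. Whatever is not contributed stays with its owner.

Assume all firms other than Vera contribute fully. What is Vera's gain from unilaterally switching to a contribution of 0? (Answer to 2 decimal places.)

Switching from a contribution of 53 to 0 lets Vera keep an extra 53 million dollars, but lowers the joint research fund by 53, which costs Vera their own share of that drop: 3.8/5 × 53 = 40.28.
Net gain = 53 − 40.28 = 12.72. The private return per contributed unit (0.7600) is below 1, so free-riding is indeed the best response regardless of what the others do.

12.72 million dollars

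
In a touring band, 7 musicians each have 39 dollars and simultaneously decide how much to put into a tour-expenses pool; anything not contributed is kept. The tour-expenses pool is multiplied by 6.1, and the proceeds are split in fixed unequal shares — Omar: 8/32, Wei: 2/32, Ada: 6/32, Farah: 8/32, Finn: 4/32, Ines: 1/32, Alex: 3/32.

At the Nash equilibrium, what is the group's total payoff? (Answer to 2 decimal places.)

For player j, contributing a unit is worthwhile iff 6.1 × (j's share) ≥ 1, i.e. iff j's share is at least 0.1639.
Omar, Ada and Farah are above the threshold, contributing 39 each; the remaining 4 contribute 0. Total contributed: 117.
The tour-expenses pool pays out 6.1 × 117 = 713.70 in total (split across the unequal shares, but the aggregate is all that matters for the group sum).
The 4 free-riders keep 39 each, adding 156. Group total = 156 + 713.70 = 869.70.

869.70 dollars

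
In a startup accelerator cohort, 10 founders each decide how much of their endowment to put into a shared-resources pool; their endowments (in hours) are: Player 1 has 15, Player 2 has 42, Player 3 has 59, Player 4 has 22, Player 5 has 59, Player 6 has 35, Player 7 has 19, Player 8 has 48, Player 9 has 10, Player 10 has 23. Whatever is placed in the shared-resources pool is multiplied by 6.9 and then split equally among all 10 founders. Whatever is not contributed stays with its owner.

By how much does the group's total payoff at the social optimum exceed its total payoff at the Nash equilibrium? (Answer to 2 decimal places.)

The private return per contributed unit is 6.9/10 = 0.6900 < 1 for every player regardless of endowment, so the Nash equilibrium is zero contribution and the group total is Σ E_j = 15 + 42 + 59 + 22 + 59 + 35 + 19 + 48 + 10 + 23 = 332.
Each contributed unit returns 6.900 to the group, so the social optimum is full contribution by everyone: group total = 6.900 × 332 = 2290.80.
Efficiency loss = (6.900 − 1) × 332 = 1958.80.

1958.80 hours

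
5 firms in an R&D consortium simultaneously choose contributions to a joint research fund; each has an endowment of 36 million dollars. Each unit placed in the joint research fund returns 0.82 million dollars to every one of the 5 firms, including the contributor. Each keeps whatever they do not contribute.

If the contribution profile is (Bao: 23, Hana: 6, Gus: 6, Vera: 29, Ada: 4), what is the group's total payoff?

390.80 million dollars

Total contributed: 23 + 6 + 6 + 29 + 4 = 68; total kept: 5 × 36 − 68 = 112.
The joint research fund pays out 0.82 × 5 × 68 = 278.80 in aggregate.
Group total = 112 + 278.80 = 390.80.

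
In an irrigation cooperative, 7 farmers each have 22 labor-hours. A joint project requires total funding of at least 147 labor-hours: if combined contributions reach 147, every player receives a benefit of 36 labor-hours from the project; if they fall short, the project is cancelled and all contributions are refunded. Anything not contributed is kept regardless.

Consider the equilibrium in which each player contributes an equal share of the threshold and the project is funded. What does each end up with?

Equal share of the threshold: 147/7 = 21.
At this profile no one gains by cutting their contribution: any cut drops the total below 147, the project is cancelled, contributions are refunded, and the deviator ends with 22, which is less than 22 − 21 + 36 = 37. Contributing more than 21 just wastes the excess. So contributing exactly 21 is a best response.
Each player's payoff: 22 − 21 + 36 = 37.

37 labor-hours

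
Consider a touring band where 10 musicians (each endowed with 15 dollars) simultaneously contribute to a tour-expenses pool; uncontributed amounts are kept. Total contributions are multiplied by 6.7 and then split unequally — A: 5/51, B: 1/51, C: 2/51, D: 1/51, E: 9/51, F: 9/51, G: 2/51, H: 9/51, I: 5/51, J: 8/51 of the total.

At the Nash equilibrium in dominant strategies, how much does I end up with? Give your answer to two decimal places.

54.41 dollars

Each unit j contributes comes back to j as 6.7 × (j's share), so j prefers to contribute only if that share exceeds 1/6.7 = 0.1493; otherwise keeping the unit dominates.
E, F, H and J clear that bar, contributing 15 each; the remaining 6 contribute 0. Total contributed: 60.
I keeps 15 and receives 6.7 × 60 × 5/51 = 39.41 from the tour-expenses pool, for a payoff of 54.41.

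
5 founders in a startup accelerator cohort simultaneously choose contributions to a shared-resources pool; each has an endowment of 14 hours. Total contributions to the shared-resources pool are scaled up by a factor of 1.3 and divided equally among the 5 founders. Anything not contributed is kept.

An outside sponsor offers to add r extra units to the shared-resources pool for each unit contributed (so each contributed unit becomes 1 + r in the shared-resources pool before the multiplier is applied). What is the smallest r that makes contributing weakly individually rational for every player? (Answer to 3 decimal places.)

With matching at rate r, one contributed unit becomes (1 + r) in the shared-resources pool and returns 1.3 × (1 + r) / 5 to the contributor.
Setting this equal to 1: 1 + r = 5/1.3 = 3.8462.
So the minimum matching rate is r = 3.8462 − 1 = 2.846.

2.846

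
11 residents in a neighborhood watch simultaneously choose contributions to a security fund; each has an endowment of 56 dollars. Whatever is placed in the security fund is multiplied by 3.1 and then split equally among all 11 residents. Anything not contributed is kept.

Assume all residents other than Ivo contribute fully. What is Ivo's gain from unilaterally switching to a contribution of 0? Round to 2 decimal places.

40.22 dollars

Switching from a contribution of 56 to 0 lets Ivo keep an extra 56 dollars, but lowers the security fund by 56, which costs Ivo their own share of that drop: 3.1/11 × 56 = 15.78.
Net gain = 56 − 15.78 = 40.22. The private return per contributed unit (0.2818) is below 1, so free-riding is indeed the best response regardless of what the others do.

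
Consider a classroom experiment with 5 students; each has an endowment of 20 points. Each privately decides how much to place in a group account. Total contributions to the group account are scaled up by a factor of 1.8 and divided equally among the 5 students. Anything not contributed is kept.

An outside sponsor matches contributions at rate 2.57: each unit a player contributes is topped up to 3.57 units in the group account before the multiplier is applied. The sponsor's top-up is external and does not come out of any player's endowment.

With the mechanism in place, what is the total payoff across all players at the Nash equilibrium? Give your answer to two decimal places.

642.60 points

Under the mechanism each unit contributed yields 1.8 × 3.57 / 5 = 1.2852 back to its contributor per unit of net cost, which exceeds 1, making full contribution the dominant choice for everyone.
So the Nash equilibrium is full contribution by all 5; the group earns 1.8 × 3.57 × 100 = 642.60.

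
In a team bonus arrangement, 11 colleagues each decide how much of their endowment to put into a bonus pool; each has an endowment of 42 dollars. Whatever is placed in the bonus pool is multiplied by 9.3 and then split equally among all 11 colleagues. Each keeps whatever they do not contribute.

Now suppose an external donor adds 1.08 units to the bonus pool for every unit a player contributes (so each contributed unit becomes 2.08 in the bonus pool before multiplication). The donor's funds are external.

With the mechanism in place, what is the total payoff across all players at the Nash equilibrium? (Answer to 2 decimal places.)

8936.93 dollars

With the mechanism, a contributed unit returns 9.3 × 2.08 / 11 = 1.7585 per unit of net cost to the contributor — now above 1 — so contributing fully is weakly dominant for every player.
So the Nash equilibrium is full contribution by all 11; the group earns 9.3 × 2.08 × 462 = 8936.93.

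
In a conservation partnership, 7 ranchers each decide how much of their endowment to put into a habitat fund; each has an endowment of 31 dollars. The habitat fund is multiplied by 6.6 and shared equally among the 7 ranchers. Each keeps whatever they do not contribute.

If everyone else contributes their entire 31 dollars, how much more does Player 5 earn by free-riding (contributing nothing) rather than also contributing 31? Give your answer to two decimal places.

Switching from a contribution of 31 to 0 lets Player 5 keep an extra 31 dollars, but lowers the habitat fund by 31, which costs Player 5 their own share of that drop: 6.6/7 × 31 = 29.23.
Net gain = 31 − 29.23 = 1.77. The private return per contributed unit (0.9429) is below 1, so free-riding is indeed the best response regardless of what the others do.

1.77 dollars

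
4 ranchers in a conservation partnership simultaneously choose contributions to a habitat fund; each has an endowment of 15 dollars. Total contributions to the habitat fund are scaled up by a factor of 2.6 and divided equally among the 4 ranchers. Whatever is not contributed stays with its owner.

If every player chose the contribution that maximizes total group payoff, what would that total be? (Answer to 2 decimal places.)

Each contributed unit returns 2.600 to the group as a whole (0.6500 to each of 4 players), which exceeds 1, so the social optimum is full contribution: group total = 2.600 × 60 = 156.00.

156.00 dollars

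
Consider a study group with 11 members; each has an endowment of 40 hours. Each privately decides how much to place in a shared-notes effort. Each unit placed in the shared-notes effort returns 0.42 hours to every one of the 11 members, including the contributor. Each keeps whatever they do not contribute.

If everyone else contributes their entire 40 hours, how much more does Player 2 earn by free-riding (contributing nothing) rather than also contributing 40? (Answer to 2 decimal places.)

Switching from a contribution of 40 to 0 lets Player 2 keep an extra 40 hours, but lowers the shared-notes effort by 40, which costs Player 2 their own share of that drop: 0.42 × 40 = 16.80.
Net gain = 40 − 16.80 = 23.20. The private return per contributed unit (0.42) is below 1, so free-riding is indeed the best response regardless of what the others do.

23.20 hours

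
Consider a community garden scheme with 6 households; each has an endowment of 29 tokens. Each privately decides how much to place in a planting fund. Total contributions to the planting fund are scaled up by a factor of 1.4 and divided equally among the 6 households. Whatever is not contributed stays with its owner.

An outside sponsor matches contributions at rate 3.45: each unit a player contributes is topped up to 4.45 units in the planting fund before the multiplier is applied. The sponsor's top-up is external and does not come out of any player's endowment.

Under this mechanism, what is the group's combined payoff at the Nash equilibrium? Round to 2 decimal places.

With the mechanism, a contributed unit returns 1.4 × 4.45 / 6 = 1.0383 per unit of net cost to the contributor — now above 1 — so contributing fully is weakly dominant for every player.
At the Nash equilibrium everyone contributes 29. Group total payoff = 1.4 × 4.45 × 174 = 1084.02.

1084.02 tokens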